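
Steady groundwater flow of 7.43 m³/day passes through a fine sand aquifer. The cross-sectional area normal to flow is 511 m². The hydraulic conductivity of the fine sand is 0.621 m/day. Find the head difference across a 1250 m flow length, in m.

From Q = K·A·i, i = Q / (K·A) = 7.43 / (0.6210 × 511.0) = 0.02341.
Head loss Δh = i · L = 0.02341 × 1250 = 29.27 m.

29.3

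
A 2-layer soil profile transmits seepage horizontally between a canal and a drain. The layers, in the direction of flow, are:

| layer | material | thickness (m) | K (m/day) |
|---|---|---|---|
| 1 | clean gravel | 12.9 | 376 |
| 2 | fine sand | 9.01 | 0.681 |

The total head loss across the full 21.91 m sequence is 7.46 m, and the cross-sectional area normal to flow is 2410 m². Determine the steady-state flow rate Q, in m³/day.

1360

Flow is perpendicular to layering, so the layers act in series and the equivalent K is the thickness-weighted harmonic mean.
Total thickness L = 12.9 + 9.01 = 21.91 m.
Σ(b_i/K_i) = 12.9/376 + 9.01/0.681 = 13.26 d.
K_eq = L / Σ(b_i/K_i) = 21.91 / 13.26 = 1.652 m/day.
Q = K_eq · A · (Δh/L) = 1.652 × 2410 × (7.46/21.91) = 1355 m³/day.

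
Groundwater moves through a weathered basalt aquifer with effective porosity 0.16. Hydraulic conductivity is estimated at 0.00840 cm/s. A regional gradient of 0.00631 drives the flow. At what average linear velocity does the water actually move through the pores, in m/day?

Convert K: 0.00840 cm/s × 864 = 7.258 m/day.
Hydraulic gradient i = 0.00631.
Darcy flux q = K · i = 7.258 × 0.006310 = 0.04580 m/day.
Seepage velocity v = q / n_e = 0.04580 / 0.16 = 0.2862 m/day.

0.286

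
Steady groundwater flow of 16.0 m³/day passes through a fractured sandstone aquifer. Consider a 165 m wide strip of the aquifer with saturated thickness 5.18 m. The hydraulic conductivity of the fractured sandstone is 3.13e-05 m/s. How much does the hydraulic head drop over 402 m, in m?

Convert K: 3.13e-05 m/s × 86400 = 2.704 m/day.
Cross-sectional area A = 165 × 5.18 = 854.7 m².
From Q = K·A·i, i = Q / (K·A) = 16.0 / (2.704 × 854.7) = 0.006922.
Head loss Δh = i · L = 0.006922 × 402 = 2.783 m.

2.78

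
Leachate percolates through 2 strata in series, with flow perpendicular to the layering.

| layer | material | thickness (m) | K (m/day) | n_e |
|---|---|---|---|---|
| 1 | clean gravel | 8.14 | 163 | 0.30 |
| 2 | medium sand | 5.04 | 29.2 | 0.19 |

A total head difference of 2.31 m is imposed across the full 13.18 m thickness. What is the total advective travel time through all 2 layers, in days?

0.328

With flow normal to the layers, continuity requires the same specific discharge q through every layer.
Σ(b_i/K_i) = 8.14/163 + 5.04/29.2 = 0.2225 d.
q = Δh / Σ(b_i/K_i) = 2.31 / 0.2225 = 10.38 m/day.
In each layer the seepage velocity is v_i = q/n_i, so the layer transit time is t_i = b_i·n_i / q:
  layer 1 (clean gravel): t_1 = 8.14 × 0.30 / 10.38 = 0.2353 d
  layer 2 (medium sand): t_2 = 5.04 × 0.19 / 10.38 = 0.09225 d
Total t = Σ t_i = 0.3275 days.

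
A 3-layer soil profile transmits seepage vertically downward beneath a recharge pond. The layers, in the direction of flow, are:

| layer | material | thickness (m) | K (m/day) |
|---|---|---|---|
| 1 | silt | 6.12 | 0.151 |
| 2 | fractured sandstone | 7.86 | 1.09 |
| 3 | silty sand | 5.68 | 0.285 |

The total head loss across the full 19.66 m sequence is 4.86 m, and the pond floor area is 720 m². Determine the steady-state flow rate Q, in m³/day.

51.7

Flow is perpendicular to layering, so the layers act in series and the equivalent K is the thickness-weighted harmonic mean.
Total thickness L = 6.12 + 7.86 + 5.68 = 19.66 m.
Σ(b_i/K_i) = 6.12/0.151 + 7.86/1.09 + 5.68/0.285 = 67.67 d.
K_eq = L / Σ(b_i/K_i) = 19.66 / 67.67 = 0.2905 m/day.
Q = K_eq · A · (Δh/L) = 0.2905 × 720 × (4.86/19.66) = 51.71 m³/day.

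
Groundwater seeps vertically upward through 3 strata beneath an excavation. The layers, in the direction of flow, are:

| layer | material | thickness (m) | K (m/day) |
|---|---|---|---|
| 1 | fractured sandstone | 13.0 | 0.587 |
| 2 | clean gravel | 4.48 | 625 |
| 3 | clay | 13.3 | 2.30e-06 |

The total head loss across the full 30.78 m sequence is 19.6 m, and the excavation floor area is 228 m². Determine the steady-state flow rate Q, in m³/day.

Flow is perpendicular to layering, so the layers act in series and the equivalent K is the thickness-weighted harmonic mean.
Total thickness L = 13.0 + 4.48 + 13.3 = 30.78 m.
Σ(b_i/K_i) = 13.0/0.587 + 4.48/625 + 13.3/2.30e-06 = 5.783e+06 d.
K_eq = L / Σ(b_i/K_i) = 30.78 / 5.783e+06 = 5.323e-06 m/day.
Q = K_eq · A · (Δh/L) = 5.323e-06 × 228 × (19.6/30.78) = 0.0007728 m³/day.

0.000773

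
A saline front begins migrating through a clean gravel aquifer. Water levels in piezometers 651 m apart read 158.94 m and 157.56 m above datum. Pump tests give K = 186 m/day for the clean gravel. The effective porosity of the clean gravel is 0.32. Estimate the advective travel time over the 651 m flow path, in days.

Hydraulic gradient i = (158.94 − 157.56) / 651 = 1.38 / 651 = 0.002120.
Darcy flux q = K · i = 186.0 × 0.002120 = 0.3943 m/day.
Seepage velocity v = q / n_e = 0.3943 / 0.32 = 1.232 m/day.
Travel time t = L / v = 651 / 1.232 = 528.3 days.

528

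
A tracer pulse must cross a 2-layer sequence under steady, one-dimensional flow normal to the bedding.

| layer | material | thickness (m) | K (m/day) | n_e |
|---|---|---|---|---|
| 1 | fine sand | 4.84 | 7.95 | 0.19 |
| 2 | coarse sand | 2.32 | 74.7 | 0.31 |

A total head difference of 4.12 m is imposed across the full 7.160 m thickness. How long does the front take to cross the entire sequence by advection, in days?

0.255

With flow normal to the layers, continuity requires the same specific discharge q through every layer.
Σ(b_i/K_i) = 4.84/7.95 + 2.32/74.7 = 0.6399 d.
q = Δh / Σ(b_i/K_i) = 4.12 / 0.6399 = 6.439 m/day.
In each layer the seepage velocity is v_i = q/n_i, so the layer transit time is t_i = b_i·n_i / q:
  layer 1 (fine sand): t_1 = 4.84 × 0.19 / 6.439 = 0.1428 d
  layer 2 (coarse sand): t_2 = 2.32 × 0.31 / 6.439 = 0.1117 d
Total t = Σ t_i = 0.2545 days.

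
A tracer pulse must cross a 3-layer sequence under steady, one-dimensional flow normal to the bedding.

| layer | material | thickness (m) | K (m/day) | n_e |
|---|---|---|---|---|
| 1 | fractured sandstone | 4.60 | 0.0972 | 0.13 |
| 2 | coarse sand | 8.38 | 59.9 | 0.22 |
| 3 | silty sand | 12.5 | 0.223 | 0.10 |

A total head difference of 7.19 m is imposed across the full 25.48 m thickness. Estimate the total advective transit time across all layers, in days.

53.2

With flow normal to the layers, continuity requires the same specific discharge q through every layer.
Σ(b_i/K_i) = 4.60/0.0972 + 8.38/59.9 + 12.5/0.223 = 103.5 d.
q = Δh / Σ(b_i/K_i) = 7.19 / 103.5 = 0.06946 m/day.
In each layer the seepage velocity is v_i = q/n_i, so the layer transit time is t_i = b_i·n_i / q:
  layer 1 (fractured sandstone): t_1 = 4.60 × 0.13 / 0.06946 = 8.610 d
  layer 2 (coarse sand): t_2 = 8.38 × 0.22 / 0.06946 = 26.54 d
  layer 3 (silty sand): t_3 = 12.5 × 0.10 / 0.06946 = 18.00 d
Total t = Σ t_i = 53.15 days.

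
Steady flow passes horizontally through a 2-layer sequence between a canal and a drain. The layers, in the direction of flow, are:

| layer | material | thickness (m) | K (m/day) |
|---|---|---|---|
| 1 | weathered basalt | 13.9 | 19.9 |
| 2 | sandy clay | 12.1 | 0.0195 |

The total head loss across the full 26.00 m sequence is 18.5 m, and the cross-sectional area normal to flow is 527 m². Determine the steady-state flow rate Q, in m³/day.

Flow is perpendicular to layering, so the layers act in series and the equivalent K is the thickness-weighted harmonic mean.
Total thickness L = 13.9 + 12.1 = 26.00 m.
Σ(b_i/K_i) = 13.9/19.9 + 12.1/0.0195 = 621.2 d.
K_eq = L / Σ(b_i/K_i) = 26.00 / 621.2 = 0.04185 m/day.
Q = K_eq · A · (Δh/L) = 0.04185 × 527 × (18.5/26.00) = 15.69 m³/day.

15.7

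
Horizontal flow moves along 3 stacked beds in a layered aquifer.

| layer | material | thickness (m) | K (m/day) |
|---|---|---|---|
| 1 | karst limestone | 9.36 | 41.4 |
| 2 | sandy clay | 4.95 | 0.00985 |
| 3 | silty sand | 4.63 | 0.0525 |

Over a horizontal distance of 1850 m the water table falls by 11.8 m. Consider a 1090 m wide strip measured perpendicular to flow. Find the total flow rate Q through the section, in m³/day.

2700

Flow is parallel to layering, so each bed carries its own Darcy discharge and the transmissivities add.
Σ(K_i·b_i) = 41.4×9.36 + 0.00985×4.95 + 0.0525×4.63 = 387.8 m²/day.
Hydraulic gradient i = Δh / L = 11.8 / 1850 = 0.006378.
Q = Σ(K_i·b_i) · W · i = 387.8 × 1090 × 0.006378 = 2696 m³/day.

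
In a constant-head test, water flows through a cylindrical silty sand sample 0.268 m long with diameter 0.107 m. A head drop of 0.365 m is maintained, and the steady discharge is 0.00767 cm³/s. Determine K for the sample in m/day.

Cross-sectional area A = π·(d/2)² = π × (0.107/2)² = 0.008992 m².
Convert discharge: 0.00767 cm³/s = 7.670e-09 m³/s.
Darcy's law rearranged: K = Q·L / (A·Δh) = 7.670e-09 × 0.268 / (0.008992 × 0.365) = 6.263e-07 m/s = 0.05411 m/day.

0.0541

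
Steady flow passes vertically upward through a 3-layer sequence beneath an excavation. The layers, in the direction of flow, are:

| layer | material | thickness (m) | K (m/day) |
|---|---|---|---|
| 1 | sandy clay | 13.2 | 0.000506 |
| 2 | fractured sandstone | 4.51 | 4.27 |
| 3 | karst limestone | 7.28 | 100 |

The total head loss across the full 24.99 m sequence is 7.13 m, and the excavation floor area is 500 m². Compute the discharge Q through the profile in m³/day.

Flow is perpendicular to layering, so the layers act in series and the equivalent K is the thickness-weighted harmonic mean.
Total thickness L = 13.2 + 4.51 + 7.28 = 24.99 m.
Σ(b_i/K_i) = 13.2/0.000506 + 4.51/4.27 + 7.28/100 = 26088 d.
K_eq = L / Σ(b_i/K_i) = 24.99 / 26088 = 0.0009579 m/day.
Q = K_eq · A · (Δh/L) = 0.0009579 × 500 × (7.13/24.99) = 0.1367 m³/day.

0.137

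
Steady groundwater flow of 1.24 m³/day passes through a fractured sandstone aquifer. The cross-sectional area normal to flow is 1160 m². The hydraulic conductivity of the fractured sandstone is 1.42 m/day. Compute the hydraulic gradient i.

0.000753

From Q = K·A·i, i = Q / (K·A) = 1.24 / (1.420 × 1160) = 0.0007528.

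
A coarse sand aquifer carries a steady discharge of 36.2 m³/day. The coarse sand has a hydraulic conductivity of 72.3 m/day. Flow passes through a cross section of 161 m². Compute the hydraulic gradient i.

0.00311

From Q = K·A·i, i = Q / (K·A) = 36.2 / (72.30 × 161.0) = 0.003110.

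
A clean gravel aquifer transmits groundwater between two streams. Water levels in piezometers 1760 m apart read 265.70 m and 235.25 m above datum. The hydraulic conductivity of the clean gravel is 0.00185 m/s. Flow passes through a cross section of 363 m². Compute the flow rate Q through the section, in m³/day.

Convert K: 0.00185 m/s × 86400 = 159.8 m/day.
Hydraulic gradient i = (265.70 − 235.25) / 1760 = 30.45 / 1760 = 0.01730.
Darcy's law: Q = K · A · i = 159.8 × 363.0 × 0.01730 = 1004 m³/day.

1000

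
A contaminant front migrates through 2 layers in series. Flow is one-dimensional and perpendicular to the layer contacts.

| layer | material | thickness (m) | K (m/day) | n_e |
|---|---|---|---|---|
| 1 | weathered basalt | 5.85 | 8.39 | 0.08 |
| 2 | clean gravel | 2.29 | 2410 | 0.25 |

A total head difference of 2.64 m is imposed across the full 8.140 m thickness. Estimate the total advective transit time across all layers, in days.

With flow normal to the layers, continuity requires the same specific discharge q through every layer.
Σ(b_i/K_i) = 5.85/8.39 + 2.29/2410 = 0.6982 d.
q = Δh / Σ(b_i/K_i) = 2.64 / 0.6982 = 3.781 m/day.
In each layer the seepage velocity is v_i = q/n_i, so the layer transit time is t_i = b_i·n_i / q:
  layer 1 (weathered basalt): t_1 = 5.85 × 0.08 / 3.781 = 0.1238 d
  layer 2 (clean gravel): t_2 = 2.29 × 0.25 / 3.781 = 0.1514 d
Total t = Σ t_i = 0.2752 days.

0.275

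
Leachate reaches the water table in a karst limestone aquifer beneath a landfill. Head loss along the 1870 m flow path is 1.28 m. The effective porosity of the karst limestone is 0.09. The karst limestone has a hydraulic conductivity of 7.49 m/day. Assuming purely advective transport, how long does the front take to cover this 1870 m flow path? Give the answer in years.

Hydraulic gradient i = Δh / L = 1.28 / 1870 = 0.0006845.
Darcy flux q = K · i = 7.490 × 0.0006845 = 0.005127 m/day.
Seepage velocity v = q / n_e = 0.005127 / 0.09 = 0.05696 m/day.
Travel time t = L / v = 1870 / 0.05696 = 32827 days = 89.88 years.

89.9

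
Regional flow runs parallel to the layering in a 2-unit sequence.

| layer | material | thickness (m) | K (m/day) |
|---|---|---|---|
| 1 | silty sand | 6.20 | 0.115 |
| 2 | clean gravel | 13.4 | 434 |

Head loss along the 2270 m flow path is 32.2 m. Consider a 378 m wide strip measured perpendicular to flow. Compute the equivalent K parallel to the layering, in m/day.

Flow is parallel to layering, so each bed carries its own Darcy discharge and the transmissivities add.
Σ(K_i·b_i) = 0.115×6.20 + 434×13.4 = 5816 m²/day.
Total thickness b = 19.60 m, so K_eq = Σ(K_i·b_i)/b = 296.8 m/day.

297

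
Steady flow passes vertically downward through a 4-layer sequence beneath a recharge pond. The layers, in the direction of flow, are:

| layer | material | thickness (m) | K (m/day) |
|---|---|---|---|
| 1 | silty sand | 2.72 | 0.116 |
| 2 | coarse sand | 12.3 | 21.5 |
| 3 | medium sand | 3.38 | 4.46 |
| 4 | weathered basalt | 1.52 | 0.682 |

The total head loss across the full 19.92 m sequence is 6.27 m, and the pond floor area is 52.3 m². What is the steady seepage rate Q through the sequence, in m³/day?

Flow is perpendicular to layering, so the layers act in series and the equivalent K is the thickness-weighted harmonic mean.
Total thickness L = 2.72 + 12.3 + 3.38 + 1.52 = 19.92 m.
Σ(b_i/K_i) = 2.72/0.116 + 12.3/21.5 + 3.38/4.46 + 1.52/0.682 = 27.01 d.
K_eq = L / Σ(b_i/K_i) = 19.92 / 27.01 = 0.7376 m/day.
Q = K_eq · A · (Δh/L) = 0.7376 × 52.3 × (6.27/19.92) = 12.14 m³/day.

12.1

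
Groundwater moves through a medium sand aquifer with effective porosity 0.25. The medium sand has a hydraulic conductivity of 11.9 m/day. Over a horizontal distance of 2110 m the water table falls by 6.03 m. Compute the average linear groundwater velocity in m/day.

0.136

Hydraulic gradient i = Δh / L = 6.03 / 2110 = 0.002858.
Darcy flux q = K · i = 11.90 × 0.002858 = 0.03401 m/day.
Seepage velocity v = q / n_e = 0.03401 / 0.25 = 0.1360 m/day.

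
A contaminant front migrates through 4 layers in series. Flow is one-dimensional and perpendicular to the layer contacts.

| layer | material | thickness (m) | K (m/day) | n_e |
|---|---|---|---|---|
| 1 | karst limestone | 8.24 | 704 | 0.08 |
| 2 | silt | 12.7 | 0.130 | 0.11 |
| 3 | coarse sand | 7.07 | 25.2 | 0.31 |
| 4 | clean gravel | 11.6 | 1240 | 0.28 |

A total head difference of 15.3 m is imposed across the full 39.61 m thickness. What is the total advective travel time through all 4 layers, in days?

With flow normal to the layers, continuity requires the same specific discharge q through every layer.
Σ(b_i/K_i) = 8.24/704 + 12.7/0.130 + 7.07/25.2 + 11.6/1240 = 97.99 d.
q = Δh / Σ(b_i/K_i) = 15.3 / 97.99 = 0.1561 m/day.
In each layer the seepage velocity is v_i = q/n_i, so the layer transit time is t_i = b_i·n_i / q:
  layer 1 (karst limestone): t_1 = 8.24 × 0.08 / 0.1561 = 4.222 d
  layer 2 (silt): t_2 = 12.7 × 0.11 / 0.1561 = 8.948 d
  layer 3 (coarse sand): t_3 = 7.07 × 0.31 / 0.1561 = 14.04 d
  layer 4 (clean gravel): t_4 = 11.6 × 0.28 / 0.1561 = 20.80 d
Total t = Σ t_i = 48.01 days.

48.0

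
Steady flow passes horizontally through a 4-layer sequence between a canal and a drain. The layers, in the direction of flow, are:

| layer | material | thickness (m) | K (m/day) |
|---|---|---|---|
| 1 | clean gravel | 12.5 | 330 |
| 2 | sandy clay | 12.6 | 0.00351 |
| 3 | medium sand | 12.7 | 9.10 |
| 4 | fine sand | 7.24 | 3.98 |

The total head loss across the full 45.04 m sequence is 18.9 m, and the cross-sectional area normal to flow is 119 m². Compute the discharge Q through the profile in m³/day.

Flow is perpendicular to layering, so the layers act in series and the equivalent K is the thickness-weighted harmonic mean.
Total thickness L = 12.5 + 12.6 + 12.7 + 7.24 = 45.04 m.
Σ(b_i/K_i) = 12.5/330 + 12.6/0.00351 + 12.7/9.10 + 7.24/3.98 = 3593 d.
K_eq = L / Σ(b_i/K_i) = 45.04 / 3593 = 0.01254 m/day.
Q = K_eq · A · (Δh/L) = 0.01254 × 119 × (18.9/45.04) = 0.6260 m³/day.

0.626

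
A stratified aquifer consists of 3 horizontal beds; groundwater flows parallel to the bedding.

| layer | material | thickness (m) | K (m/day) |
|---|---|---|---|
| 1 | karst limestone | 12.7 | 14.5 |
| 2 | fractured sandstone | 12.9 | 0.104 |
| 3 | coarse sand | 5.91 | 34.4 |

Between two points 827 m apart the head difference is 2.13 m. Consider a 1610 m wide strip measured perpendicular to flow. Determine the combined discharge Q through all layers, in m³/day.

1610

Flow is parallel to layering, so each bed carries its own Darcy discharge and the transmissivities add.
Σ(K_i·b_i) = 14.5×12.7 + 0.104×12.9 + 34.4×5.91 = 388.8 m²/day.
Hydraulic gradient i = Δh / L = 2.13 / 827 = 0.002576.
Q = Σ(K_i·b_i) · W · i = 388.8 × 1610 × 0.002576 = 1612 m³/day.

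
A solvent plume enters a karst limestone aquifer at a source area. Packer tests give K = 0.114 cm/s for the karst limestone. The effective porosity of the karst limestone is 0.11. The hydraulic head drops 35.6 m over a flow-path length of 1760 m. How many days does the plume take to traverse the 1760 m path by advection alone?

97.2

Convert K: 0.114 cm/s × 864 = 98.50 m/day.
Hydraulic gradient i = Δh / L = 35.6 / 1760 = 0.02023.
Darcy flux q = K · i = 98.50 × 0.02023 = 1.992 m/day.
Seepage velocity v = q / n_e = 1.992 / 0.11 = 18.11 m/day.
Travel time t = L / v = 1760 / 18.11 = 97.17 days.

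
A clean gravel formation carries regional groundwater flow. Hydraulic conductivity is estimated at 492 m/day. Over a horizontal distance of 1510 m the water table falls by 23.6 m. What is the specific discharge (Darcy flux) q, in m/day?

7.69

Hydraulic gradient i = Δh / L = 23.6 / 1510 = 0.01563.
Specific discharge q = K · i = 492.0 × 0.01563 = 7.690 m/day.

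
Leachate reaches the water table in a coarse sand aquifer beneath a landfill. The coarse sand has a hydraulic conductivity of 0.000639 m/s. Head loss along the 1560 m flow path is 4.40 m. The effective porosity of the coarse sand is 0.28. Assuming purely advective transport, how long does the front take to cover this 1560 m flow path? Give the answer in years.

Convert K: 0.000639 m/s × 86400 = 55.21 m/day.
Hydraulic gradient i = Δh / L = 4.40 / 1560 = 0.002821.
Darcy flux q = K · i = 55.21 × 0.002821 = 0.1557 m/day.
Seepage velocity v = q / n_e = 0.1557 / 0.28 = 0.5561 m/day.
Travel time t = L / v = 1560 / 0.5561 = 2805 days = 7.680 years.

7.68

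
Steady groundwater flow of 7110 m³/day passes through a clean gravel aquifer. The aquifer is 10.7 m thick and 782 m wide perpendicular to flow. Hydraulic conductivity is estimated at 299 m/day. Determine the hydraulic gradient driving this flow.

Cross-sectional area A = 782 × 10.7 = 8367 m².
From Q = K·A·i, i = Q / (K·A) = 7110 / (299.0 × 8367) = 0.002842.

0.00284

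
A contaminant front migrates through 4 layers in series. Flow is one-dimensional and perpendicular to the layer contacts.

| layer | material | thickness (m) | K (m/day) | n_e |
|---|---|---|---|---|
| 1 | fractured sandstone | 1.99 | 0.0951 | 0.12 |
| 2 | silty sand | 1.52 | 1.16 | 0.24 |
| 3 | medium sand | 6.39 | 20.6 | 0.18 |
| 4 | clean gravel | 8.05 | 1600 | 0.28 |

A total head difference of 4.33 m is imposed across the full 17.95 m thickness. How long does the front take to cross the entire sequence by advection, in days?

20.9

With flow normal to the layers, continuity requires the same specific discharge q through every layer.
Σ(b_i/K_i) = 1.99/0.0951 + 1.52/1.16 + 6.39/20.6 + 8.05/1600 = 22.55 d.
q = Δh / Σ(b_i/K_i) = 4.33 / 22.55 = 0.1920 m/day.
In each layer the seepage velocity is v_i = q/n_i, so the layer transit time is t_i = b_i·n_i / q:
  layer 1 (fractured sandstone): t_1 = 1.99 × 0.12 / 0.1920 = 1.244 d
  layer 2 (silty sand): t_2 = 1.52 × 0.24 / 0.1920 = 1.900 d
  layer 3 (medium sand): t_3 = 6.39 × 0.18 / 0.1920 = 5.990 d
  layer 4 (clean gravel): t_4 = 8.05 × 0.28 / 0.1920 = 11.74 d
Total t = Σ t_i = 20.87 days.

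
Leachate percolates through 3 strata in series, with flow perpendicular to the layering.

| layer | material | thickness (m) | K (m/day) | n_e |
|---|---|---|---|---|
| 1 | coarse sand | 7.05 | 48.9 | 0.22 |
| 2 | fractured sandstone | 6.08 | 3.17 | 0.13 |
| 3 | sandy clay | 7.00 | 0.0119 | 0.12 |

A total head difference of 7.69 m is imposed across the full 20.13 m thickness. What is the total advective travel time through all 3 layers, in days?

With flow normal to the layers, continuity requires the same specific discharge q through every layer.
Σ(b_i/K_i) = 7.05/48.9 + 6.08/3.17 + 7.00/0.0119 = 590.3 d.
q = Δh / Σ(b_i/K_i) = 7.69 / 590.3 = 0.01303 m/day.
In each layer the seepage velocity is v_i = q/n_i, so the layer transit time is t_i = b_i·n_i / q:
  layer 1 (coarse sand): t_1 = 7.05 × 0.22 / 0.01303 = 119.1 d
  layer 2 (fractured sandstone): t_2 = 6.08 × 0.13 / 0.01303 = 60.67 d
  layer 3 (sandy clay): t_3 = 7.00 × 0.12 / 0.01303 = 64.48 d
Total t = Σ t_i = 244.2 days.

244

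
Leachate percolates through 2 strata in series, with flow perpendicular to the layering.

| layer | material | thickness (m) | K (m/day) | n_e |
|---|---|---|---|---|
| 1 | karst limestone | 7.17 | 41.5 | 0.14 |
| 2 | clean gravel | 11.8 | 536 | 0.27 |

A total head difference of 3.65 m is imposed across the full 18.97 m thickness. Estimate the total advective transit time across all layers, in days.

With flow normal to the layers, continuity requires the same specific discharge q through every layer.
Σ(b_i/K_i) = 7.17/41.5 + 11.8/536 = 0.1948 d.
q = Δh / Σ(b_i/K_i) = 3.65 / 0.1948 = 18.74 m/day.
In each layer the seepage velocity is v_i = q/n_i, so the layer transit time is t_i = b_i·n_i / q:
  layer 1 (karst limestone): t_1 = 7.17 × 0.14 / 18.74 = 0.05357 d
  layer 2 (clean gravel): t_2 = 11.8 × 0.27 / 18.74 = 0.1700 d
Total t = Σ t_i = 0.2236 days.

0.224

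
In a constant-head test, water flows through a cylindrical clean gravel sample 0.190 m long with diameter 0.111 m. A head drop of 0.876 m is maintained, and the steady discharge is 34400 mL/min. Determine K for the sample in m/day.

Cross-sectional area A = π·(d/2)² = π × (0.111/2)² = 0.009677 m².
Convert discharge: 34400 mL/min = 0.0005733 m³/s.
Darcy's law rearranged: K = Q·L / (A·Δh) = 0.0005733 × 0.190 / (0.009677 × 0.876) = 0.01285 m/s = 1110 m/day.

1110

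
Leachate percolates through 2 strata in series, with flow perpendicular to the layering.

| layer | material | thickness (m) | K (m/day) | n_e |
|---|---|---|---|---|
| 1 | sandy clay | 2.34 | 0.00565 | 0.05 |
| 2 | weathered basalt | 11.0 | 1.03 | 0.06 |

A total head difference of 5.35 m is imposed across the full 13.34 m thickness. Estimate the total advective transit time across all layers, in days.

With flow normal to the layers, continuity requires the same specific discharge q through every layer.
Σ(b_i/K_i) = 2.34/0.00565 + 11.0/1.03 = 424.8 d.
q = Δh / Σ(b_i/K_i) = 5.35 / 424.8 = 0.01259 m/day.
In each layer the seepage velocity is v_i = q/n_i, so the layer transit time is t_i = b_i·n_i / q:
  layer 1 (sandy clay): t_1 = 2.34 × 0.05 / 0.01259 = 9.291 d
  layer 2 (weathered basalt): t_2 = 11.0 × 0.06 / 0.01259 = 52.41 d
Total t = Σ t_i = 61.70 days.

61.7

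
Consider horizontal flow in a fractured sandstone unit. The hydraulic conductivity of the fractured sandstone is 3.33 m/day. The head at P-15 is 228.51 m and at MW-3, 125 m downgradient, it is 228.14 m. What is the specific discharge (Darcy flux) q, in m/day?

0.00986

Hydraulic gradient i = (228.51 − 228.14) / 125 = 0.37 / 125 = 0.002960.
Specific discharge q = K · i = 3.330 × 0.002960 = 0.009857 m/day.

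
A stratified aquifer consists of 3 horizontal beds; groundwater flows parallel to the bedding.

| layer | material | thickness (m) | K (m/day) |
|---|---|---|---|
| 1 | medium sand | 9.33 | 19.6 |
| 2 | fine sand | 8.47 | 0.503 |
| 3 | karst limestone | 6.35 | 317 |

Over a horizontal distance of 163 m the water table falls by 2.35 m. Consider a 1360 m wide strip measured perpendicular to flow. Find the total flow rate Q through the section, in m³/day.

Flow is parallel to layering, so each bed carries its own Darcy discharge and the transmissivities add.
Σ(K_i·b_i) = 19.6×9.33 + 0.503×8.47 + 317×6.35 = 2200 m²/day.
Hydraulic gradient i = Δh / L = 2.35 / 163 = 0.01442.
Q = Σ(K_i·b_i) · W · i = 2200 × 1360 × 0.01442 = 43138 m³/day.

43100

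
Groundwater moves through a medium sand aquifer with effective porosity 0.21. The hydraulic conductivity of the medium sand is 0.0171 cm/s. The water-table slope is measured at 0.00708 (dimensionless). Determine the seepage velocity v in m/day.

Convert K: 0.0171 cm/s × 864 = 14.77 m/day.
Hydraulic gradient i = 0.00708.
Darcy flux q = K · i = 14.77 × 0.007080 = 0.1046 m/day.
Seepage velocity v = q / n_e = 0.1046 / 0.21 = 0.4981 m/day.

0.498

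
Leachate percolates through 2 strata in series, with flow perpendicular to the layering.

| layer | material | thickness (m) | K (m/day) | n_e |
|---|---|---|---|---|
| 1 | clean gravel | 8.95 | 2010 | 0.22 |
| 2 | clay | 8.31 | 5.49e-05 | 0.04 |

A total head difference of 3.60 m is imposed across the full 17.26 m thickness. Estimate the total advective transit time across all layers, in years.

265

With flow normal to the layers, continuity requires the same specific discharge q through every layer.
Σ(b_i/K_i) = 8.95/2010 + 8.31/5.49e-05 = 1.514e+05 d.
q = Δh / Σ(b_i/K_i) = 3.60 / 1.514e+05 = 2.378e-05 m/day.
In each layer the seepage velocity is v_i = q/n_i, so the layer transit time is t_i = b_i·n_i / q:
  layer 1 (clean gravel): t_1 = 8.95 × 0.22 / 2.378e-05 = 82789 d
  layer 2 (clay): t_2 = 8.31 × 0.04 / 2.378e-05 = 13976 d
Total t = Σ t_i = 96765 days = 264.9 years.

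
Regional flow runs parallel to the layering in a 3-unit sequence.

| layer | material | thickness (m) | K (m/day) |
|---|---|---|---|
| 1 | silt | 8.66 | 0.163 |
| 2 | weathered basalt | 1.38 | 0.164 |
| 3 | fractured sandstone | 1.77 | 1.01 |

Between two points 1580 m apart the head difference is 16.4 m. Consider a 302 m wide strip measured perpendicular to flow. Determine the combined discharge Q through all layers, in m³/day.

10.7

Flow is parallel to layering, so each bed carries its own Darcy discharge and the transmissivities add.
Σ(K_i·b_i) = 0.163×8.66 + 0.164×1.38 + 1.01×1.77 = 3.426 m²/day.
Hydraulic gradient i = Δh / L = 16.4 / 1580 = 0.01038.
Q = Σ(K_i·b_i) · W · i = 3.426 × 302 × 0.01038 = 10.74 m³/day.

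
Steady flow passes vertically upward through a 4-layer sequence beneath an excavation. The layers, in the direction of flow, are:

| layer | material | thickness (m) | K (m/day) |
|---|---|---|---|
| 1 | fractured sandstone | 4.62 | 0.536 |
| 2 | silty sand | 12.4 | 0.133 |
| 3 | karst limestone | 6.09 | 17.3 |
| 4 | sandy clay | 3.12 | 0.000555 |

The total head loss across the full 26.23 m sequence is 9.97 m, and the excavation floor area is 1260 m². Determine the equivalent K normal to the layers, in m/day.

Flow is perpendicular to layering, so the layers act in series and the equivalent K is the thickness-weighted harmonic mean.
Total thickness L = 4.62 + 12.4 + 6.09 + 3.12 = 26.23 m.
Σ(b_i/K_i) = 4.62/0.536 + 12.4/0.133 + 6.09/17.3 + 3.12/0.000555 = 5724 d.
K_eq = L / Σ(b_i/K_i) = 26.23 / 5724 = 0.004583 m/day.

0.00458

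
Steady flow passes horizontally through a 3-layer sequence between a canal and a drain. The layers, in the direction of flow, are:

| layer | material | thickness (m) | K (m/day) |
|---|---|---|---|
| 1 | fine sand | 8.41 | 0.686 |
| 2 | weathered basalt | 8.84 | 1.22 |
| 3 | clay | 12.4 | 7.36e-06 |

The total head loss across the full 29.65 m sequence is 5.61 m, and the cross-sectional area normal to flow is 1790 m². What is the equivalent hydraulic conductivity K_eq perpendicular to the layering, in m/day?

Flow is perpendicular to layering, so the layers act in series and the equivalent K is the thickness-weighted harmonic mean.
Total thickness L = 8.41 + 8.84 + 12.4 = 29.65 m.
Σ(b_i/K_i) = 8.41/0.686 + 8.84/1.22 + 12.4/7.36e-06 = 1.685e+06 d.
K_eq = L / Σ(b_i/K_i) = 29.65 / 1.685e+06 = 1.760e-05 m/day.

1.76e-05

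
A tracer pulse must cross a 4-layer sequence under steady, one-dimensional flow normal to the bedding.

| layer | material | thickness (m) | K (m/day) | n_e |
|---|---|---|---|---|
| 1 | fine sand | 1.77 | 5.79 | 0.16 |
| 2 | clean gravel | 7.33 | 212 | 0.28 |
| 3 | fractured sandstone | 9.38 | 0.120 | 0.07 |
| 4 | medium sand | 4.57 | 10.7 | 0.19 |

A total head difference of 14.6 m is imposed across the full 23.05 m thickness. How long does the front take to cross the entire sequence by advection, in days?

With flow normal to the layers, continuity requires the same specific discharge q through every layer.
Σ(b_i/K_i) = 1.77/5.79 + 7.33/212 + 9.38/0.120 + 4.57/10.7 = 78.93 d.
q = Δh / Σ(b_i/K_i) = 14.6 / 78.93 = 0.1850 m/day.
In each layer the seepage velocity is v_i = q/n_i, so the layer transit time is t_i = b_i·n_i / q:
  layer 1 (fine sand): t_1 = 1.77 × 0.16 / 0.1850 = 1.531 d
  layer 2 (clean gravel): t_2 = 7.33 × 0.28 / 0.1850 = 11.10 d
  layer 3 (fractured sandstone): t_3 = 9.38 × 0.07 / 0.1850 = 3.550 d
  layer 4 (medium sand): t_4 = 4.57 × 0.19 / 0.1850 = 4.694 d
Total t = Σ t_i = 20.87 days.

20.9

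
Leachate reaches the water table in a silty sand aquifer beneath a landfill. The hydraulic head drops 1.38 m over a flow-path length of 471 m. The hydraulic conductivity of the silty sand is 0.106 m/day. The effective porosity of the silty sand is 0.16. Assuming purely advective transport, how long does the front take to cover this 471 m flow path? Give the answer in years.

664

Hydraulic gradient i = Δh / L = 1.38 / 471 = 0.002930.
Darcy flux q = K · i = 0.1060 × 0.002930 = 0.0003106 m/day.
Seepage velocity v = q / n_e = 0.0003106 / 0.16 = 0.001941 m/day.
Travel time t = L / v = 471 / 0.001941 = 2.426e+05 days = 664.3 years.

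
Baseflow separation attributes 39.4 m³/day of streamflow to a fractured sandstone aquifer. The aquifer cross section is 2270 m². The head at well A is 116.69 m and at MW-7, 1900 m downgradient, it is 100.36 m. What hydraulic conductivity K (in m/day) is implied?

Hydraulic gradient i = (116.69 − 100.36) / 1900 = 16.33 / 1900 = 0.008595.
From Q = K·A·i, K = Q / (A·i) = 39.4 / (2270 × 0.008595) = 2.019 m/day.

2.02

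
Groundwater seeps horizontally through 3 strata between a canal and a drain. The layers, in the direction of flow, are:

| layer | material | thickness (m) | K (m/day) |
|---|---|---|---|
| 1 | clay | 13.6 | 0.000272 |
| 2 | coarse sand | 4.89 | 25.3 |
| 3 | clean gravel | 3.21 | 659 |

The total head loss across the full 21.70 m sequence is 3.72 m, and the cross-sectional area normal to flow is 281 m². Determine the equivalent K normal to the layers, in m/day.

Flow is perpendicular to layering, so the layers act in series and the equivalent K is the thickness-weighted harmonic mean.
Total thickness L = 13.6 + 4.89 + 3.21 = 21.70 m.
Σ(b_i/K_i) = 13.6/0.000272 + 4.89/25.3 + 3.21/659 = 50000 d.
K_eq = L / Σ(b_i/K_i) = 21.70 / 50000 = 0.0004340 m/day.

0.000434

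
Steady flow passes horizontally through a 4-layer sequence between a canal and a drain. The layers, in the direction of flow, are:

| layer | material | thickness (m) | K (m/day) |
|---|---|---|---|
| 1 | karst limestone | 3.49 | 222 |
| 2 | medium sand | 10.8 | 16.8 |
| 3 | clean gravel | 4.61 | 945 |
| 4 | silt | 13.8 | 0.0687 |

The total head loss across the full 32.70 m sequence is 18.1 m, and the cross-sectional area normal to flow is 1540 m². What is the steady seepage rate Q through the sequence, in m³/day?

Flow is perpendicular to layering, so the layers act in series and the equivalent K is the thickness-weighted harmonic mean.
Total thickness L = 3.49 + 10.8 + 4.61 + 13.8 = 32.70 m.
Σ(b_i/K_i) = 3.49/222 + 10.8/16.8 + 4.61/945 + 13.8/0.0687 = 201.5 d.
K_eq = L / Σ(b_i/K_i) = 32.70 / 201.5 = 0.1623 m/day.
Q = K_eq · A · (Δh/L) = 0.1623 × 1540 × (18.1/32.70) = 138.3 m³/day.

138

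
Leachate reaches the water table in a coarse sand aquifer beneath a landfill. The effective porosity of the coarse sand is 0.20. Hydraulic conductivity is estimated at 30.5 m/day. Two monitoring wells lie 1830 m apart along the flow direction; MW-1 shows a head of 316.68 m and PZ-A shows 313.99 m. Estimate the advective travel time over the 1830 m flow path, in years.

22.4

Hydraulic gradient i = (316.68 − 313.99) / 1830 = 2.69 / 1830 = 0.001470.
Darcy flux q = K · i = 30.50 × 0.001470 = 0.04483 m/day.
Seepage velocity v = q / n_e = 0.04483 / 0.20 = 0.2242 m/day.
Travel time t = L / v = 1830 / 0.2242 = 8164 days = 22.35 years.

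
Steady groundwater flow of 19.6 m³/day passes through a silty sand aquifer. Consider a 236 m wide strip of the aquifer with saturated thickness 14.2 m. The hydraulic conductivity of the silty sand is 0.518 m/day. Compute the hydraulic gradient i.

0.0113

Cross-sectional area A = 236 × 14.2 = 3351 m².
From Q = K·A·i, i = Q / (K·A) = 19.6 / (0.5180 × 3351) = 0.01129.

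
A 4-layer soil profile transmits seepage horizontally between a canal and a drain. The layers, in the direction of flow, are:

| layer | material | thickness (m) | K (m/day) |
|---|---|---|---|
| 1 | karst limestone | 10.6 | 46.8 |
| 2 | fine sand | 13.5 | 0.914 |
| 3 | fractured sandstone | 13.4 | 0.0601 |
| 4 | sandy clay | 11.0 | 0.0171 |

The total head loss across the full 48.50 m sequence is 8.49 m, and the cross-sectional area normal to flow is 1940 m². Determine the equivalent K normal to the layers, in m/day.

Flow is perpendicular to layering, so the layers act in series and the equivalent K is the thickness-weighted harmonic mean.
Total thickness L = 10.6 + 13.5 + 13.4 + 11.0 = 48.50 m.
Σ(b_i/K_i) = 10.6/46.8 + 13.5/0.914 + 13.4/0.0601 + 11.0/0.0171 = 881.2 d.
K_eq = L / Σ(b_i/K_i) = 48.50 / 881.2 = 0.05504 m/day.

0.0550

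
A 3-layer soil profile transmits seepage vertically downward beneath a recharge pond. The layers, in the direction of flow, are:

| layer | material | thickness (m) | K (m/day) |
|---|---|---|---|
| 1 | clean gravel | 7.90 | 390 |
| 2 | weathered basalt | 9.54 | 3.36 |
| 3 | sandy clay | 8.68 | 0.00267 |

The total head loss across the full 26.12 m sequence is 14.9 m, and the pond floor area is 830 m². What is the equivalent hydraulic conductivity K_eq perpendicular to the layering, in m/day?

0.00803

Flow is perpendicular to layering, so the layers act in series and the equivalent K is the thickness-weighted harmonic mean.
Total thickness L = 7.90 + 9.54 + 8.68 = 26.12 m.
Σ(b_i/K_i) = 7.90/390 + 9.54/3.36 + 8.68/0.00267 = 3254 d.
K_eq = L / Σ(b_i/K_i) = 26.12 / 3254 = 0.008028 m/day.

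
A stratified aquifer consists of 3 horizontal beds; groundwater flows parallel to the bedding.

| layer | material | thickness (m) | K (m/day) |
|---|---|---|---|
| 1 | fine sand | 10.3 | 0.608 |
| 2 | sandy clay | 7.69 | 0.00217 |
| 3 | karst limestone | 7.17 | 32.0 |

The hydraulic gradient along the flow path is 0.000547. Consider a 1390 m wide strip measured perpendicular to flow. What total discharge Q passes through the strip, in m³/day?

Flow is parallel to layering, so each bed carries its own Darcy discharge and the transmissivities add.
Σ(K_i·b_i) = 0.608×10.3 + 0.00217×7.69 + 32.0×7.17 = 235.7 m²/day.
Hydraulic gradient i = 0.000547.
Q = Σ(K_i·b_i) · W · i = 235.7 × 1390 × 0.0005470 = 179.2 m³/day.

179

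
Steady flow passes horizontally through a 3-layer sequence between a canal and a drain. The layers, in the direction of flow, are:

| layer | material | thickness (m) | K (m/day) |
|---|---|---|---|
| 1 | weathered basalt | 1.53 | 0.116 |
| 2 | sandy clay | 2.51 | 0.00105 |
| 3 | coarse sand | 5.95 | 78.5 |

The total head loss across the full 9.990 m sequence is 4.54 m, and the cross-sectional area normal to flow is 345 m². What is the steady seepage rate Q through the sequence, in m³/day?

Flow is perpendicular to layering, so the layers act in series and the equivalent K is the thickness-weighted harmonic mean.
Total thickness L = 1.53 + 2.51 + 5.95 = 9.990 m.
Σ(b_i/K_i) = 1.53/0.116 + 2.51/0.00105 + 5.95/78.5 = 2404 d.
K_eq = L / Σ(b_i/K_i) = 9.990 / 2404 = 0.004156 m/day.
Q = K_eq · A · (Δh/L) = 0.004156 × 345 × (4.54/9.990) = 0.6516 m³/day.

0.652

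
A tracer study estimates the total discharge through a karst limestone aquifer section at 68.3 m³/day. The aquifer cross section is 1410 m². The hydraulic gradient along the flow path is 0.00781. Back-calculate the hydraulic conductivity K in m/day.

Hydraulic gradient i = 0.00781.
From Q = K·A·i, K = Q / (A·i) = 68.3 / (1410 × 0.007810) = 6.202 m/day.

6.20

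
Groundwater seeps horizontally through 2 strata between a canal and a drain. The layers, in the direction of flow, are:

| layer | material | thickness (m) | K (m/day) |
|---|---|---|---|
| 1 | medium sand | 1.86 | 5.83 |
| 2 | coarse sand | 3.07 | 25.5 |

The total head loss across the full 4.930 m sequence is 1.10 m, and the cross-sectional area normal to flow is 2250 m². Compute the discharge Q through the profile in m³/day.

Flow is perpendicular to layering, so the layers act in series and the equivalent K is the thickness-weighted harmonic mean.
Total thickness L = 1.86 + 3.07 = 4.930 m.
Σ(b_i/K_i) = 1.86/5.83 + 3.07/25.5 = 0.4394 d.
K_eq = L / Σ(b_i/K_i) = 4.930 / 0.4394 = 11.22 m/day.
Q = K_eq · A · (Δh/L) = 11.22 × 2250 × (1.10/4.930) = 5632 m³/day.

5630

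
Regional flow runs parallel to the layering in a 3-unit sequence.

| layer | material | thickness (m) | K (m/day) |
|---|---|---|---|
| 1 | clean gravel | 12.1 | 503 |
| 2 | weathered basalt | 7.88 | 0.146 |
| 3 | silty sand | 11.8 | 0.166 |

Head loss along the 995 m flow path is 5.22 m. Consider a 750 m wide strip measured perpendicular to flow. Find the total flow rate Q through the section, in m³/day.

24000

Flow is parallel to layering, so each bed carries its own Darcy discharge and the transmissivities add.
Σ(K_i·b_i) = 503×12.1 + 0.146×7.88 + 0.166×11.8 = 6089 m²/day.
Hydraulic gradient i = Δh / L = 5.22 / 995 = 0.005246.
Q = Σ(K_i·b_i) · W · i = 6089 × 750 × 0.005246 = 23960 m³/day.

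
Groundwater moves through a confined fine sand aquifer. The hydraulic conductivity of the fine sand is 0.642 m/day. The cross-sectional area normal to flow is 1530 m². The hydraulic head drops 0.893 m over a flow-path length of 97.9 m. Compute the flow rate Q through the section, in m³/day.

Hydraulic gradient i = Δh / L = 0.893 / 97.9 = 0.009122.
Darcy's law: Q = K · A · i = 0.6420 × 1530 × 0.009122 = 8.960 m³/day.

8.96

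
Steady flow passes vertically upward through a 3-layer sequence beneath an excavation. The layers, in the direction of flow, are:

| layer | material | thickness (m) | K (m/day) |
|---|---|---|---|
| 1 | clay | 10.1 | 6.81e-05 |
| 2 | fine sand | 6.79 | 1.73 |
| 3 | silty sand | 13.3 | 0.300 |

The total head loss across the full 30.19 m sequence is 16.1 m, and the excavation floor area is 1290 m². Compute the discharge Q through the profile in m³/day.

0.140

Flow is perpendicular to layering, so the layers act in series and the equivalent K is the thickness-weighted harmonic mean.
Total thickness L = 10.1 + 6.79 + 13.3 = 30.19 m.
Σ(b_i/K_i) = 10.1/6.81e-05 + 6.79/1.73 + 13.3/0.300 = 1.484e+05 d.
K_eq = L / Σ(b_i/K_i) = 30.19 / 1.484e+05 = 0.0002035 m/day.
Q = K_eq · A · (Δh/L) = 0.0002035 × 1290 × (16.1/30.19) = 0.1400 m³/day.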